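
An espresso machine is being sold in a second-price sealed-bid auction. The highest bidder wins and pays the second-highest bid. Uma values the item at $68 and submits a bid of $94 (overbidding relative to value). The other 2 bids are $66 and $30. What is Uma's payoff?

Payoff = $2.

Highest competing bid: $66.
Uma's bid $94 is the highest overall, so Uma wins and pays the second-highest bid, $66.
Payoff = value − price = $68 − $66 = $2.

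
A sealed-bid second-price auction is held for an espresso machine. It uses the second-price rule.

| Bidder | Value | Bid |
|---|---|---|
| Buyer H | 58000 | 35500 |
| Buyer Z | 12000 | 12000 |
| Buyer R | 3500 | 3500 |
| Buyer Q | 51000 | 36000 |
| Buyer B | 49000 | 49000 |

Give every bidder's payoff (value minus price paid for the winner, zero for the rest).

Ordered from highest: Buyer B 49000 > Buyer Q 36000 > Buyer H 35500 > Buyer Z 12000 > Buyer R 3500.
Buyer B has the top bid and wins; the price is the second-highest bid, 36000.
Buyer B's payoff = 49000 − 36000 = 13000. All other bidders lose, so their payoff is 0.

Buyer H 0, Buyer Z 0, Buyer R 0, Buyer Q 0, Buyer B 13000.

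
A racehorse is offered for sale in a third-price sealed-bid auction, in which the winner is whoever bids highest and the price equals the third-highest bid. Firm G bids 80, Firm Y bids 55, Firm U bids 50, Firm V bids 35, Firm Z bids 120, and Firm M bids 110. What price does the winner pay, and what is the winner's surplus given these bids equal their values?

Sorted high to low: Firm Z 120 > Firm M 110 > Firm G 80 > Firm Y 55 > Firm U 50 > Firm V 35.
Firm Z is the highest bidder, so Firm Z wins.
Under the third-price rule, the price is the third-highest bid: 80.
Surplus = 120 − 80 = 40.

The winner pays 80 for a surplus of 40.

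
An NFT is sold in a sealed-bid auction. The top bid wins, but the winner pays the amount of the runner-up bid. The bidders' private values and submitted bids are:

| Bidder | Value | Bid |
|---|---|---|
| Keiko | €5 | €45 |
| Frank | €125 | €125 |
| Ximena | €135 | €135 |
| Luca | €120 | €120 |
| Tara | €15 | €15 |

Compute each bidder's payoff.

Ordered from highest: Ximena €135; Frank €125; Luca €120; Keiko €45; Tara €15.
Ximena has the top bid and wins; the price is the second-highest bid, €125.
Ximena's payoff = €135 − €125 = €10. All other bidders lose, so their payoff is 0.

Payoffs: Keiko €0, Frank €0, Ximena €10, Luca €0, Tara €0.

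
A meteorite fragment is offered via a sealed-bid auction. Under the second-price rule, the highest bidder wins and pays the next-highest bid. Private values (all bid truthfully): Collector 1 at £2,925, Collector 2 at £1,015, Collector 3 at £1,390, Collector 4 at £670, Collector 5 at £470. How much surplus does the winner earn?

Bids in descending order: Collector 1 £2,925, then Collector 3 £1,390, then Collector 2 £1,015, then Collector 4 £670, then Collector 5 £470.
Collector 1 wins with the top bid and pays the second-highest, £1,390.
Surplus = £2,925 − £1,390 = £1,535.

Winner's surplus: £1,535.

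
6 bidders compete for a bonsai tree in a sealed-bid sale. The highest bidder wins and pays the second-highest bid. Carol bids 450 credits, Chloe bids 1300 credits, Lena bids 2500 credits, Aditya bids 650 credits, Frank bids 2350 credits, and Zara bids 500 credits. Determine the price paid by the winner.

Price paid: 2350 credits.

Ordered from highest: Lena 2500 credits; Frank 2350 credits; Chloe 1300 credits; Aditya 650 credits; Zara 500 credits; Carol 450 credits.
Lena has the highest bid, so Lena wins.
The second-highest bid is 2350 credits, so that is what Lena pays.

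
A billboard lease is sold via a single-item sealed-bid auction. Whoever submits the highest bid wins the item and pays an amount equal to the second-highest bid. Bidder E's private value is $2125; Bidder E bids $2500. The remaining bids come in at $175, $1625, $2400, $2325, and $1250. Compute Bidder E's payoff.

Highest competing bid: $2400.
Bidder E's bid $2500 is the highest overall, so Bidder E wins and pays the second-highest bid, $2400.
Payoff = value − price = $2125 − $2400 = -$275.
Overbidding won the item at a price above value — truthful bidding would have avoided this loss.

-$275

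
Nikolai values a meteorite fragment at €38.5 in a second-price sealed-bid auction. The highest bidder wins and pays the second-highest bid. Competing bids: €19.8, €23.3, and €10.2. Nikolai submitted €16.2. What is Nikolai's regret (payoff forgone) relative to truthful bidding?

The highest competing bid is €23.3.
Bidding truthfully at €38.5: Nikolai has the top bid, wins, and pays the second-highest bid €23.3. Payoff = €38.5 − €23.3 = €15.2.
Bidding €16.2: the top bid is €23.3 (a rival), so Nikolai loses. Payoff = €0.0.
Regret = truthful payoff − actual payoff = €15.2 − €0.0 = €15.2.
Deviating from a truthful bid can only lose payoff in a second-price auction — never gain.

€15.2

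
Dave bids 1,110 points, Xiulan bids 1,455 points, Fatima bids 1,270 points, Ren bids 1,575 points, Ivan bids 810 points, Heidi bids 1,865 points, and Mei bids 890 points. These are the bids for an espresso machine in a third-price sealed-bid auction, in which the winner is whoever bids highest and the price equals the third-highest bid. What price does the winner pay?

1,455 points

Sorted high to low: Heidi 1,865 points; Ren 1,575 points; Xiulan 1,455 points; Fatima 1,270 points; Dave 1,110 points; Mei 890 points; Ivan 810 points.
Heidi is the highest bidder, so Heidi wins.
Under the third-price rule, the price is the third-highest bid: 1,455 points.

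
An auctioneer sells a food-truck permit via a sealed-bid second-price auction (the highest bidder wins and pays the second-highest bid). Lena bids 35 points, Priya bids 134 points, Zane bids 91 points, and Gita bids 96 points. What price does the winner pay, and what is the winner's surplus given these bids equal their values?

Sorted high to low: Priya 134 points > Gita 96 points > Zane 91 points > Lena 35 points.
Priya is the highest bidder, so Priya wins.
Under the second-price rule, the price is the second-highest bid: 96 points.
Surplus = 134 points − 96 points = 38 points.

The winner pays 96 points for a surplus of 38 points.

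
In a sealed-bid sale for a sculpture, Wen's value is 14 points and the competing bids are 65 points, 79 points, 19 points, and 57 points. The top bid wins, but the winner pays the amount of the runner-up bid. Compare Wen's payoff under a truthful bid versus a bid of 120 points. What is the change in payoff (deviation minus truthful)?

Payoff change: -65 points.

The highest competing bid is 79 points.
Bidding truthfully at 14 points: the top bid is 79 points (a rival), so Wen loses. Payoff = 0 points.
Bidding 120 points: Wen has the top bid, wins, and pays the second-highest bid 79 points. Payoff = 14 points − 79 points = -65 points.
Change = -65 points − 0 points = -65 points.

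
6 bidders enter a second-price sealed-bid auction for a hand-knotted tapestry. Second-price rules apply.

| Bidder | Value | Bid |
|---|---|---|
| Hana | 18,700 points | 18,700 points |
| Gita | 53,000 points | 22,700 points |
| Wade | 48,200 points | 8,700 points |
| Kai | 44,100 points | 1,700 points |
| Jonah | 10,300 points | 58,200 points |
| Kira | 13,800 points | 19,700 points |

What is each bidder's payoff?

Hana 0 points, Gita 0 points, Wade 0 points, Kai 0 points, Jonah -12,400 points, Kira 0 points.

Bids in descending order: Jonah 58,200 points, then Gita 22,700 points, then Kira 19,700 points, then Hana 18,700 points, then Wade 8,700 points, then Kai 1,700 points.
Jonah has the top bid and wins; the price is the second-highest bid, 22,700 points.
Jonah's payoff = 10,300 points − 22,700 points = -12,400 points. All other bidders lose, so their payoff is 0.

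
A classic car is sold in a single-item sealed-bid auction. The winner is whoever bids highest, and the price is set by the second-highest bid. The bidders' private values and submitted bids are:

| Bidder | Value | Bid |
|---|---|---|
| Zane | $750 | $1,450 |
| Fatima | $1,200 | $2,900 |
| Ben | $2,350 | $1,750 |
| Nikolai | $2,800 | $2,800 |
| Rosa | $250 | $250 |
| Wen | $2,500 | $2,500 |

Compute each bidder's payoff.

Ranking the bids: Fatima $2,900, then Nikolai $2,800, then Wen $2,500, then Ben $1,750, then Zane $1,450, then Rosa $250.
Fatima has the top bid and wins; the price is the second-highest bid, $2,800.
Fatima's payoff = $1,200 − $2,800 = -$1,600. All other bidders lose, so their payoff is 0.

Payoffs: Zane $0, Fatima -$1,600, Ben $0, Nikolai $0, Rosa $0, Wen $0.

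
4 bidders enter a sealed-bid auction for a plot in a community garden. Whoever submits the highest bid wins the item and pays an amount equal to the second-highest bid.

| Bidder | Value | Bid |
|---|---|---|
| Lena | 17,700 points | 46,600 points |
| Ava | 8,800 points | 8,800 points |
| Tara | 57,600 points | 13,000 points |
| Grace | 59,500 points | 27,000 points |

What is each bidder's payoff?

Payoffs: Lena -9,300 points, Ava 0 points, Tara 0 points, Grace 0 points.

Ordered from highest: Lena 46,600 points > Grace 27,000 points > Tara 13,000 points > Ava 8,800 points.
Lena has the top bid and wins; the price is the second-highest bid, 27,000 points.
Lena's payoff = 17,700 points − 27,000 points = -9,300 points. All other bidders lose, so their payoff is 0.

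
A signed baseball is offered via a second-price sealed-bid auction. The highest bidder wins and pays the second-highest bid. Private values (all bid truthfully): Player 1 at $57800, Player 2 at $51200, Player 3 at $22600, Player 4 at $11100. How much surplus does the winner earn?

$6600

Sorted high to low: Player 1 $57800; Player 2 $51200; Player 3 $22600; Player 4 $11100.
Player 1 wins with the top bid and pays the second-highest, $51200.
Surplus = $57800 − $51200 = $6600.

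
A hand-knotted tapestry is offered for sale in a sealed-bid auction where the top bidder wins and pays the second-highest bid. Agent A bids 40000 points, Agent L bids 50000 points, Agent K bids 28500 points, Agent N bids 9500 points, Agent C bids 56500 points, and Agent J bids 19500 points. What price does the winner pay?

50000 points

Ordered from highest: Agent C 56500 points > Agent L 50000 points > Agent A 40000 points > Agent K 28500 points > Agent J 19500 points > Agent N 9500 points.
Agent C is the highest bidder, so Agent C wins.
Under the second-price rule, the price is the second-highest bid: 50000 points.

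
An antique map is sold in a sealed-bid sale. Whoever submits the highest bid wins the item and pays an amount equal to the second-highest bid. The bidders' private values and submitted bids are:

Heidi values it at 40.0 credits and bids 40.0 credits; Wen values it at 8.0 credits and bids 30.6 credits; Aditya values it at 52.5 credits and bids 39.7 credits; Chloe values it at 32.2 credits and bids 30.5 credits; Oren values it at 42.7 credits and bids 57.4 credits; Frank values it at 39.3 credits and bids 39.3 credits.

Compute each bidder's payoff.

Bids in descending order: Oren 57.4 credits, then Heidi 40.0 credits, then Aditya 39.7 credits, then Frank 39.3 credits, then Wen 30.6 credits, then Chloe 30.5 credits.
Oren has the top bid and wins; the price is the second-highest bid, 40.0 credits.
Oren's payoff = 42.7 credits − 40.0 credits = 2.7 credits. All other bidders lose, so their payoff is 0.

Payoffs: Heidi 0.0 credits, Wen 0.0 credits, Aditya 0.0 credits, Chloe 0.0 credits, Oren 2.7 credits, Frank 0.0 credits.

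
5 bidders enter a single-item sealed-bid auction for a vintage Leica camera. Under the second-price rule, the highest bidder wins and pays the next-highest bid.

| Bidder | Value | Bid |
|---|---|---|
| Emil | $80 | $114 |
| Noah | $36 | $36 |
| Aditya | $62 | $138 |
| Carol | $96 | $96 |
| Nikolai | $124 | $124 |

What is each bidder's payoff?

Sorted high to low: Aditya $138 > Nikolai $124 > Emil $114 > Carol $96 > Noah $36.
Aditya has the top bid and wins; the price is the second-highest bid, $124.
Aditya's payoff = $62 − $124 = -$62. All other bidders lose, so their payoff is 0.

Payoffs: Emil $0, Noah $0, Aditya -$62, Carol $0, Nikolai $0.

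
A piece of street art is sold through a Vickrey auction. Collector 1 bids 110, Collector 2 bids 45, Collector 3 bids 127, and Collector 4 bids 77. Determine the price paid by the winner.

Price paid: 110.

Bids in descending order: Collector 3 127, then Collector 1 110, then Collector 4 77, then Collector 2 45.
Collector 3 has the highest bid, so Collector 3 wins.
The second-highest bid is 110, so that is what Collector 3 pays.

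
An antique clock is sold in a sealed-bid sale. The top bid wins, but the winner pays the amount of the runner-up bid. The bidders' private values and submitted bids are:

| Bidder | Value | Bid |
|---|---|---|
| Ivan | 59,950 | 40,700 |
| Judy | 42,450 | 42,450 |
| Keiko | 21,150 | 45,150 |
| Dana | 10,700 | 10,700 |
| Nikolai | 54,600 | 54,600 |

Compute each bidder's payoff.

Sorted high to low: Nikolai 54,600; Keiko 45,150; Judy 42,450; Ivan 40,700; Dana 10,700.
Nikolai has the top bid and wins; the price is the second-highest bid, 45,150.
Nikolai's payoff = 54,600 − 45,150 = 9,450. All other bidders lose, so their payoff is 0.

Payoffs: Ivan 0, Judy 0, Keiko 0, Dana 0, Nikolai 9,450.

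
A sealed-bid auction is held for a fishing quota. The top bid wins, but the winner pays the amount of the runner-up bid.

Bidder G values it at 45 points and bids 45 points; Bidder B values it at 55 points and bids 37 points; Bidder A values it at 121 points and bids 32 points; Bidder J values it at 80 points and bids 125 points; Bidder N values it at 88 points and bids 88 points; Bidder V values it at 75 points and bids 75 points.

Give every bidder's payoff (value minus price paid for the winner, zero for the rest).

Sorted high to low: Bidder J 125 points; Bidder N 88 points; Bidder V 75 points; Bidder G 45 points; Bidder B 37 points; Bidder A 32 points.
Bidder J has the top bid and wins; the price is the second-highest bid, 88 points.
Bidder J's payoff = 80 points − 88 points = -8 points. All other bidders lose, so their payoff is 0.

Bidder G 0 points, Bidder B 0 points, Bidder A 0 points, Bidder J -8 points, Bidder N 0 points, Bidder V 0 points.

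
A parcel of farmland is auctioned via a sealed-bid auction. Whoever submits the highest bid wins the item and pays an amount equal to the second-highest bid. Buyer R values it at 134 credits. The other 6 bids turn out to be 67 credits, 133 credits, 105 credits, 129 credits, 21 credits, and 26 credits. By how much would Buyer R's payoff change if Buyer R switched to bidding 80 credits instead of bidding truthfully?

Payoff change: -1 credits.

The highest competing bid is 133 credits.
Bidding truthfully at 134 credits: Buyer R has the top bid, wins, and pays the second-highest bid 133 credits. Payoff = 134 credits − 133 credits = 1 credits.
Bidding 80 credits: the top bid is 133 credits (a rival), so Buyer R loses. Payoff = 0 credits.
Change = 0 credits − 1 credits = -1 credits.
This is the dominant-strategy logic: truthful bidding weakly beats any alternative.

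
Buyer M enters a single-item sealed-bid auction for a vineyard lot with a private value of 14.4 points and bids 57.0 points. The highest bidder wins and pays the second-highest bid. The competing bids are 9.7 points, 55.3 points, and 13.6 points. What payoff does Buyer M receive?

Highest competing bid: 55.3 points.
Buyer M's bid 57.0 points is the highest overall, so Buyer M wins and pays the second-highest bid, 55.3 points.
Payoff = value − price = 14.4 points − 55.3 points = -40.9 points.
Overbidding won the item at a price above value — truthful bidding would have avoided this loss.

-40.9 points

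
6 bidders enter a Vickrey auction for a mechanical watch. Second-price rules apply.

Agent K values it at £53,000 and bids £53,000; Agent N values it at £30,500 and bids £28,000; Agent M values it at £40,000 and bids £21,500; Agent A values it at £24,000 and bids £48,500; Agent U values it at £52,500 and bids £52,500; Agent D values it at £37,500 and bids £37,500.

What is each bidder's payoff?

Bids in descending order: Agent K £53,000, then Agent U £52,500, then Agent A £48,500, then Agent D £37,500, then Agent N £28,000, then Agent M £21,500.
Agent K has the top bid and wins; the price is the second-highest bid, £52,500.
Agent K's payoff = £53,000 − £52,500 = £500. All other bidders lose, so their payoff is 0.

Payoffs: Agent K £500, Agent N £0, Agent M £0, Agent A £0, Agent U £0, Agent D £0.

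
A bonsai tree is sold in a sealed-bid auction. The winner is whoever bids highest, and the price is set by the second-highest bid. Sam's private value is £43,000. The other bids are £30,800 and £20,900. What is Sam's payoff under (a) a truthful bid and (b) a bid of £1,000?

The highest competing bid is £30,800.
Bidding truthfully at £43,000: Sam has the top bid, wins, and pays the second-highest bid £30,800. Payoff = £43,000 − £30,800 = £12,200.
Bidding £1,000: the top bid is £30,800 (a rival), so Sam loses. Payoff = £0.

(a) £12,200  (b) £0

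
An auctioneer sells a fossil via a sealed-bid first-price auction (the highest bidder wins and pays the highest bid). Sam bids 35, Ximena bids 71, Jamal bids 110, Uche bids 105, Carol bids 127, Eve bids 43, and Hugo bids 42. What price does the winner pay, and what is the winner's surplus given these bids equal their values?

The winner pays 127 for a surplus of 0.

Ordered from highest: Carol 127; Jamal 110; Uche 105; Ximena 71; Eve 43; Hugo 42; Sam 35.
Carol is the highest bidder, so Carol wins.
Under the first-price rule, the price is the highest bid: 127.
Surplus = 127 − 127 = 0.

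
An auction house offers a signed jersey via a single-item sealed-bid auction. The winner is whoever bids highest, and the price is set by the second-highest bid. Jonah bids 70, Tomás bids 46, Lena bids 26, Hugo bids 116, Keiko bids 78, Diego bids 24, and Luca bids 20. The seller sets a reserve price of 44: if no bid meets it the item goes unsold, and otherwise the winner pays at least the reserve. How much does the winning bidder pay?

The winner pays 78.

Sorted high to low: Hugo 116 > Keiko 78 > Jonah 70 > Tomás 46 > Lena 26 > Diego 24 > Luca 20.
Hugo has the highest bid, so Hugo wins.
The second-highest bid is 78, which exceeds the reserve, so that sets the price.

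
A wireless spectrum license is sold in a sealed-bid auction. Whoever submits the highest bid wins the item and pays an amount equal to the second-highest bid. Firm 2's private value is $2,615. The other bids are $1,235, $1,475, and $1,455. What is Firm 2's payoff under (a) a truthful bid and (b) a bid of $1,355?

The highest competing bid is $1,475.
Bidding truthfully at $2,615: Firm 2 has the top bid, wins, and pays the second-highest bid $1,475. Payoff = $2,615 − $1,475 = $1,140.
Bidding $1,355: the top bid is $1,475 (a rival), so Firm 2 loses. Payoff = $0.

Truthful: $1,140; alternative: $0.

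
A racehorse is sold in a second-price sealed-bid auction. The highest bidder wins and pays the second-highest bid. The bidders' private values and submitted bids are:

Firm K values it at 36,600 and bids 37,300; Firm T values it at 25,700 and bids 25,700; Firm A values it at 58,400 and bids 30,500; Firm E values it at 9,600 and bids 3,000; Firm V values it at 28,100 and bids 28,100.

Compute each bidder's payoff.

Payoffs: Firm K 6,100, Firm T 0, Firm A 0, Firm E 0, Firm V 0.

Ranking the bids: Firm K 37,300, then Firm A 30,500, then Firm V 28,100, then Firm T 25,700, then Firm E 3,000.
Firm K has the top bid and wins; the price is the second-highest bid, 30,500.
Firm K's payoff = 36,600 − 30,500 = 6,100. All other bidders lose, so their payoff is 0.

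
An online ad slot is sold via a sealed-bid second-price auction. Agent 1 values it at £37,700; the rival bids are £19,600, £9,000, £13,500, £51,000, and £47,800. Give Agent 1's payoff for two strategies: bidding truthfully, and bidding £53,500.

The highest competing bid is £51,000.
Bidding truthfully at £37,700: the top bid is £51,000 (a rival), so Agent 1 loses. Payoff = £0.
Bidding £53,500: Agent 1 has the top bid, wins, and pays the second-highest bid £51,000. Payoff = £37,700 − £51,000 = -£13,300.
Deviating from a truthful bid can only lose payoff in a second-price auction — never gain.

Truthful: £0; alternative: -£13,300.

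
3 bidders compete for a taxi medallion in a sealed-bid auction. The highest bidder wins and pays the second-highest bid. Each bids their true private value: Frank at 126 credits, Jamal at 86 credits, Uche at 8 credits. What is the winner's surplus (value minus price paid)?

Winner's surplus: 40 credits.

Ranking the bids: Frank 126 credits, then Jamal 86 credits, then Uche 8 credits.
Frank wins with the top bid and pays the second-highest, 86 credits.
Surplus = 126 credits − 86 credits = 40 credits.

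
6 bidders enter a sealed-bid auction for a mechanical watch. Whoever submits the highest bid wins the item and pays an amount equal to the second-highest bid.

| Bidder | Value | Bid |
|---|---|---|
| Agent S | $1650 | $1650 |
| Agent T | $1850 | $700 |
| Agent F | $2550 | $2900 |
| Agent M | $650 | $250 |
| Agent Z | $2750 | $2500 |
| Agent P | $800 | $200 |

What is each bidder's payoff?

Bids in descending order: Agent F $2900 > Agent Z $2500 > Agent S $1650 > Agent T $700 > Agent M $250 > Agent P $200.
Agent F has the top bid and wins; the price is the second-highest bid, $2500.
Agent F's payoff = $2550 − $2500 = $50. All other bidders lose, so their payoff is 0.

Payoffs: Agent S $0, Agent T $0, Agent F $50, Agent M $0, Agent Z $0, Agent P $0.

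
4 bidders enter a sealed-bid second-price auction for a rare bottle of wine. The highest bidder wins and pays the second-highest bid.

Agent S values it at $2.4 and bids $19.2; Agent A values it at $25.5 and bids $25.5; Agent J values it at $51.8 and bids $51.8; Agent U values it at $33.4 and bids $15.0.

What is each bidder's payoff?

Sorted high to low: Agent J $51.8; Agent A $25.5; Agent S $19.2; Agent U $15.0.
Agent J has the top bid and wins; the price is the second-highest bid, $25.5.
Agent J's payoff = $51.8 − $25.5 = $26.3. All other bidders lose, so their payoff is 0.

Payoffs: Agent S $0.0, Agent A $0.0, Agent J $26.3, Agent U $0.0.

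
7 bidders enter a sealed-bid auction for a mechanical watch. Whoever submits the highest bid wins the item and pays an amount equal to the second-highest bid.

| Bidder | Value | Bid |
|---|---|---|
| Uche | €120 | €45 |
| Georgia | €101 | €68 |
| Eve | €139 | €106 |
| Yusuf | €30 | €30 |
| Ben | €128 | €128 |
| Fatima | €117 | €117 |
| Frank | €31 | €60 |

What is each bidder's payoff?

Uche €0, Georgia €0, Eve €0, Yusuf €0, Ben €11, Fatima €0, Frank €0.

Ranking the bids: Ben €128, then Fatima €117, then Eve €106, then Georgia €68, then Frank €60, then Uche €45, then Yusuf €30.
Ben has the top bid and wins; the price is the second-highest bid, €117.
Ben's payoff = €128 − €117 = €11. All other bidders lose, so their payoff is 0.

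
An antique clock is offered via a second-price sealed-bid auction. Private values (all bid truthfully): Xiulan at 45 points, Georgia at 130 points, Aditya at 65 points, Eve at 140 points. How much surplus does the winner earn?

Winner's surplus: 10 points.

Ranking the bids: Eve 140 points > Georgia 130 points > Aditya 65 points > Xiulan 45 points.
Eve wins with the top bid and pays the second-highest, 130 points.
Surplus = 140 points − 130 points = 10 points.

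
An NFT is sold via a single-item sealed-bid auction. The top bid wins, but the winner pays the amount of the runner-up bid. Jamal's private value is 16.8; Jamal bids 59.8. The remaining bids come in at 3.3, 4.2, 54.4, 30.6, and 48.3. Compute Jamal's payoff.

Payoff = -37.6.

Highest competing bid: 54.4.
Jamal's bid 59.8 is the highest overall, so Jamal wins and pays the second-highest bid, 54.4.
Payoff = value − price = 16.8 − 54.4 = -37.6.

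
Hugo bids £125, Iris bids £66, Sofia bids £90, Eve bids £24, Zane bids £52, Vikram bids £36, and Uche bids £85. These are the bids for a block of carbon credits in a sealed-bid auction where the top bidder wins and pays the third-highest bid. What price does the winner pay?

Ranking the bids: Hugo £125 > Sofia £90 > Uche £85 > Iris £66 > Zane £52 > Vikram £36 > Eve £24.
Hugo is the highest bidder, so Hugo wins.
Under the third-price rule, the price is the third-highest bid: £85.

£85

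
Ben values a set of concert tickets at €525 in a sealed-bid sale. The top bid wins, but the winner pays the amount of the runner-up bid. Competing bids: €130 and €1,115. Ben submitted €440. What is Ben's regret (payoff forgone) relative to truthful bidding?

The highest competing bid is €1,115.
Bidding truthfully at €525: the top bid is €1,115 (a rival), so Ben loses. Payoff = €0.
Bidding €440: the top bid is €1,115 (a rival), so Ben loses. Payoff = €0.
Regret = truthful payoff − actual payoff = €0 − €0 = €0.

Payoff forgone: €0.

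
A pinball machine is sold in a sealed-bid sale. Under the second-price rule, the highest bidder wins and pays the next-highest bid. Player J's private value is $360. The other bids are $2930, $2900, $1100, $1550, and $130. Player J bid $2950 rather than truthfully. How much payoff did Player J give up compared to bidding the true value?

The highest competing bid is $2930.
Bidding truthfully at $360: the top bid is $2930 (a rival), so Player J loses. Payoff = $0.
Bidding $2950: Player J has the top bid, wins, and pays the second-highest bid $2930. Payoff = $360 − $2930 = -$2570.
Regret = truthful payoff − actual payoff = $0 − -$2570 = $2570.

Payoff forgone: $2570.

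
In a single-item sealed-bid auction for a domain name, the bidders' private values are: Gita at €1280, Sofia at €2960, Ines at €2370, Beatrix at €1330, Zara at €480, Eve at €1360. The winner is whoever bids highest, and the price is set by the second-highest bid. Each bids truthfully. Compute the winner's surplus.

Surplus = €590.

Sorted high to low: Sofia €2960; Ines €2370; Eve €1360; Beatrix €1330; Gita €1280; Zara €480.
Sofia wins with the top bid and pays the second-highest, €2370.
Surplus = €2960 − €2370 = €590.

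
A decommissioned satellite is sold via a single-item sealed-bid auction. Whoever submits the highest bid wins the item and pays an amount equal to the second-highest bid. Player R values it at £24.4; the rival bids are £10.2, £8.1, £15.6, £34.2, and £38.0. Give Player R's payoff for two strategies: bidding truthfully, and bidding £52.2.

Truthful: £0.0; alternative: -£13.6.

The highest competing bid is £38.0.
Bidding truthfully at £24.4: the top bid is £38.0 (a rival), so Player R loses. Payoff = £0.0.
Bidding £52.2: Player R has the top bid, wins, and pays the second-highest bid £38.0. Payoff = £24.4 − £38.0 = -£13.6.
This is the dominant-strategy logic: truthful bidding weakly beats any alternative.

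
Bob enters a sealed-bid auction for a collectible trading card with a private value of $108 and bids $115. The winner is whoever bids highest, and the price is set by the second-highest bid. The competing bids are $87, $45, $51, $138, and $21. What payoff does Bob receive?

Payoff = $0.

Highest competing bid: $138.
Bob's bid $115 is not the highest, so Bob loses, pays nothing, and earns zero payoff.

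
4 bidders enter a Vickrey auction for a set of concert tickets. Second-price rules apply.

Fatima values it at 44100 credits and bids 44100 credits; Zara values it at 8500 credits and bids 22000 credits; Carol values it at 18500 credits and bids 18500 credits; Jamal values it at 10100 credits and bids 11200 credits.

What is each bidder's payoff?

Fatima 22100 credits, Zara 0 credits, Carol 0 credits, Jamal 0 credits.

Ranking the bids: Fatima 44100 credits; Zara 22000 credits; Carol 18500 credits; Jamal 11200 credits.
Fatima has the top bid and wins; the price is the second-highest bid, 22000 credits.
Fatima's payoff = 44100 credits − 22000 credits = 22100 credits. All other bidders lose, so their payoff is 0.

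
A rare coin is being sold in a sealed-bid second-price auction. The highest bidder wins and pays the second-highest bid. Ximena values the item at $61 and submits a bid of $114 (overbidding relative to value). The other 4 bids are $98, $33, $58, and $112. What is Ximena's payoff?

Highest competing bid: $112.
Ximena's bid $114 is the highest overall, so Ximena wins and pays the second-highest bid, $112.
Payoff = value − price = $61 − $112 = -$51.
Overbidding won the item at a price above value — truthful bidding would have avoided this loss.

Ximena's payoff: -$51.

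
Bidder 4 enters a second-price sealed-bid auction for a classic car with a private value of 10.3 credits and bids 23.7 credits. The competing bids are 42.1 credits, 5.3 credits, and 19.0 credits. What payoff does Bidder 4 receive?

Highest competing bid: 42.1 credits.
Bidder 4's bid 23.7 credits is not the highest, so Bidder 4 loses, pays nothing, and earns zero payoff.

The bidder's payoff: 0.0 credits.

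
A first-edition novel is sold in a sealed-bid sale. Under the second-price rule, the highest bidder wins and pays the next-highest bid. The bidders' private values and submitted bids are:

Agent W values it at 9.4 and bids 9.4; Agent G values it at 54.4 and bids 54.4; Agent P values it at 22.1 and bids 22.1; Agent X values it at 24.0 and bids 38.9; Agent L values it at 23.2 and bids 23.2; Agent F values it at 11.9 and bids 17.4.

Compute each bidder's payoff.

Sorted high to low: Agent G 54.4; Agent X 38.9; Agent L 23.2; Agent P 22.1; Agent F 17.4; Agent W 9.4.
Agent G has the top bid and wins; the price is the second-highest bid, 38.9.
Agent G's payoff = 54.4 − 38.9 = 15.5. All other bidders lose, so their payoff is 0.

Agent W 0.0, Agent G 15.5, Agent P 0.0, Agent X 0.0, Agent L 0.0, Agent F 0.0.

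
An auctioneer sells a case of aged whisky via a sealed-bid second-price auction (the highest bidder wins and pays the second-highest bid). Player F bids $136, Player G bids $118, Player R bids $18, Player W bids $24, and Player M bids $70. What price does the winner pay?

$118

Bids in descending order: Player F $136, then Player G $118, then Player M $70, then Player W $24, then Player R $18.
Player F is the highest bidder, so Player F wins.
Under the second-price rule, the price is the second-highest bid: $118.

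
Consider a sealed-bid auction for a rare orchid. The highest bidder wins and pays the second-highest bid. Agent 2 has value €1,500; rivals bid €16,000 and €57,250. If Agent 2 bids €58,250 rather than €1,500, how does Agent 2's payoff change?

-€55,750

The highest competing bid is €57,250.
Bidding truthfully at €1,500: the top bid is €57,250 (a rival), so Agent 2 loses. Payoff = €0.
Bidding €58,250: Agent 2 has the top bid, wins, and pays the second-highest bid €57,250. Payoff = €1,500 − €57,250 = -€55,750.
Change = -€55,750 − €0 = -€55,750.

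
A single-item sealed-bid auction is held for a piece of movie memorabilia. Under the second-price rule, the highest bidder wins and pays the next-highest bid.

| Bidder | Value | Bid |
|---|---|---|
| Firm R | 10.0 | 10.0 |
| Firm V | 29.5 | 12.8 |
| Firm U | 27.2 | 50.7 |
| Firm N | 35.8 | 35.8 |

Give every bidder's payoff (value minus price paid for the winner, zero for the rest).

Firm R 0.0, Firm V 0.0, Firm U -8.6, Firm N 0.0.

Ordered from highest: Firm U 50.7; Firm N 35.8; Firm V 12.8; Firm R 10.0.
Firm U has the top bid and wins; the price is the second-highest bid, 35.8.
Firm U's payoff = 27.2 − 35.8 = -8.6. All other bidders lose, so their payoff is 0.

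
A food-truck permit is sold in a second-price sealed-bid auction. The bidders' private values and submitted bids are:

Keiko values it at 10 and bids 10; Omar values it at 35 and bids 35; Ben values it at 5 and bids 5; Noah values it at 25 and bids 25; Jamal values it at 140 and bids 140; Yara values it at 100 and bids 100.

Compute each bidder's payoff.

Payoffs: Keiko 0, Omar 0, Ben 0, Noah 0, Jamal 40, Yara 0.

Sorted high to low: Jamal 140; Yara 100; Omar 35; Noah 25; Keiko 10; Ben 5.
Jamal has the top bid and wins; the price is the second-highest bid, 100.
Jamal's payoff = 140 − 100 = 40. All other bidders lose, so their payoff is 0.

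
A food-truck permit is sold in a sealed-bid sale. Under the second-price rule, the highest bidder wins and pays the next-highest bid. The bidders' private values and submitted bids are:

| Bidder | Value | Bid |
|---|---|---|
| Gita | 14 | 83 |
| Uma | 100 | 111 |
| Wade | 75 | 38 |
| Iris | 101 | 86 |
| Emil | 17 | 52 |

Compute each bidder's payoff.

Payoffs: Gita 0, Uma 14, Wade 0, Iris 0, Emil 0.

Bids in descending order: Uma 111 > Iris 86 > Gita 83 > Emil 52 > Wade 38.
Uma has the top bid and wins; the price is the second-highest bid, 86.
Uma's payoff = 100 − 86 = 14. All other bidders lose, so their payoff is 0.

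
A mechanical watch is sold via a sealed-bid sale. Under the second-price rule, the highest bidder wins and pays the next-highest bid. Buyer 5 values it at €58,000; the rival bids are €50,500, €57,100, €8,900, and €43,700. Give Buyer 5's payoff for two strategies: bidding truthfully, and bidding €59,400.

The highest competing bid is €57,100.
Bidding truthfully at €58,000: Buyer 5 has the top bid, wins, and pays the second-highest bid €57,100. Payoff = €58,000 − €57,100 = €900.
Bidding €59,400: Buyer 5 has the top bid, wins, and pays the second-highest bid €57,100. Payoff = €58,000 − €57,100 = €900.

Truthful: €900; alternative: €900.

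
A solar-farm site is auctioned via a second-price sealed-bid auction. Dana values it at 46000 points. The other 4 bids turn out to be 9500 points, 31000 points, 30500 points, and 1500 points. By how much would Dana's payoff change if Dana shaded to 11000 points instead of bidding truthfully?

Payoff change: -15000 points.

The highest competing bid is 31000 points.
Bidding truthfully at 46000 points: Dana has the top bid, wins, and pays the second-highest bid 31000 points. Payoff = 46000 points − 31000 points = 15000 points.
Bidding 11000 points: the top bid is 31000 points (a rival), so Dana loses. Payoff = 0 points.
Change = 0 points − 15000 points = -15000 points.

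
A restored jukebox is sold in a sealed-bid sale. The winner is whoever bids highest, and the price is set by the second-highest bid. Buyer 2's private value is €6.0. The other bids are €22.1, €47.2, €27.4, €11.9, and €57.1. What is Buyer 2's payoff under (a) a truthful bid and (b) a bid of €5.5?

The highest competing bid is €57.1.
Bidding truthfully at €6.0: the top bid is €57.1 (a rival), so Buyer 2 loses. Payoff = €0.0.
Bidding €5.5: the top bid is €57.1 (a rival), so Buyer 2 loses. Payoff = €0.0.

Truthful: €0.0; alternative: €0.0.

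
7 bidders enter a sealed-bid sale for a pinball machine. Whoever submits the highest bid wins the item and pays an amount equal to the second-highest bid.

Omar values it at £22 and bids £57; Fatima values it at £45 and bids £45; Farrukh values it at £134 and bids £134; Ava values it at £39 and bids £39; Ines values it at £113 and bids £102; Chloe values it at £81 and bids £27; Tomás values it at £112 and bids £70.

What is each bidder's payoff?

Payoffs: Omar £0, Fatima £0, Farrukh £32, Ava £0, Ines £0, Chloe £0, Tomás £0.

Ordered from highest: Farrukh £134 > Ines £102 > Tomás £70 > Omar £57 > Fatima £45 > Ava £39 > Chloe £27.
Farrukh has the top bid and wins; the price is the second-highest bid, £102.
Farrukh's payoff = £134 − £102 = £32. All other bidders lose, so their payoff is 0.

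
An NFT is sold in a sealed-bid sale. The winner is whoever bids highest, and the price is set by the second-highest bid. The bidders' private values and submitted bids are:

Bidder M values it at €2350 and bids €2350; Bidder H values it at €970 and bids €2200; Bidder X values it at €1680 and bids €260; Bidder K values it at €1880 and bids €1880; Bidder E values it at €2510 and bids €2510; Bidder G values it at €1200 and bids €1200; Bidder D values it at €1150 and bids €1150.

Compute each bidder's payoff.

Bidder M €0, Bidder H €0, Bidder X €0, Bidder K €0, Bidder E €160, Bidder G €0, Bidder D €0.

Sorted high to low: Bidder E €2510; Bidder M €2350; Bidder H €2200; Bidder K €1880; Bidder G €1200; Bidder D €1150; Bidder X €260.
Bidder E has the top bid and wins; the price is the second-highest bid, €2350.
Bidder E's payoff = €2510 − €2350 = €160. All other bidders lose, so their payoff is 0.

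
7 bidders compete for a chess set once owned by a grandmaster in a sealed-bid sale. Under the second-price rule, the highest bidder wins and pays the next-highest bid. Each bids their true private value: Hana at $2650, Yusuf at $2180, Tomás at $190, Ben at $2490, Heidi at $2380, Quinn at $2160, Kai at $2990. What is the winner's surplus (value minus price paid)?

Ordered from highest: Kai $2990, then Hana $2650, then Ben $2490, then Heidi $2380, then Yusuf $2180, then Quinn $2160, then Tomás $190.
Kai wins with the top bid and pays the second-highest, $2650.
Surplus = $2990 − $2650 = $340.

Surplus = $340.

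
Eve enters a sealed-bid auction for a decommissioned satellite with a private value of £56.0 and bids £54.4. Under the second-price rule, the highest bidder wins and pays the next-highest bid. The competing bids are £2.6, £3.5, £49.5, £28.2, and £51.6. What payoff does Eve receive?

Highest competing bid: £51.6.
Eve's bid £54.4 is the highest overall, so Eve wins and pays the second-highest bid, £51.6.
Payoff = value − price = £56.0 − £51.6 = £4.4.

Payoff = £4.4.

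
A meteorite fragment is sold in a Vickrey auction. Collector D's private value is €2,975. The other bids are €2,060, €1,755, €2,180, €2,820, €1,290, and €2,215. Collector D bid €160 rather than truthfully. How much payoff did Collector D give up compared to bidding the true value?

The highest competing bid is €2,820.
Bidding truthfully at €2,975: Collector D has the top bid, wins, and pays the second-highest bid €2,820. Payoff = €2,975 − €2,820 = €155.
Bidding €160: the top bid is €2,820 (a rival), so Collector D loses. Payoff = €0.
Regret = truthful payoff − actual payoff = €155 − €0 = €155.

Payoff forgone: €155.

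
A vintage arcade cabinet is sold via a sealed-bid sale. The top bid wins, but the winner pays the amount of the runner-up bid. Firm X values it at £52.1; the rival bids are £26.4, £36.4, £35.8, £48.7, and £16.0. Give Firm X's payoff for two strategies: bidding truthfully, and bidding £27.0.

The highest competing bid is £48.7.
Bidding truthfully at £52.1: Firm X has the top bid, wins, and pays the second-highest bid £48.7. Payoff = £52.1 − £48.7 = £3.4.
Bidding £27.0: the top bid is £48.7 (a rival), so Firm X loses. Payoff = £0.0.
Deviating from a truthful bid can only lose payoff in a second-price auction — never gain.

Truthful: £3.4; alternative: £0.0.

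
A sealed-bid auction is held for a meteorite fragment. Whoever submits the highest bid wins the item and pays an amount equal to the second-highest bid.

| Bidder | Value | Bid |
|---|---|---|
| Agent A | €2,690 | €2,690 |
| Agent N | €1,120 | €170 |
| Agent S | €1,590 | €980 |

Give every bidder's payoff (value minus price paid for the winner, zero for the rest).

Ordered from highest: Agent A €2,690, then Agent S €980, then Agent N €170.
Agent A has the top bid and wins; the price is the second-highest bid, €980.
Agent A's payoff = €2,690 − €980 = €1,710. All other bidders lose, so their payoff is 0.

Payoffs: Agent A €1,710, Agent N €0, Agent S €0.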